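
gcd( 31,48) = 1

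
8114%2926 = 2262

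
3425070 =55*62274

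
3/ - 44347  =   - 1 + 44344/44347 = - 0.00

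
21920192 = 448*48929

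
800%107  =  51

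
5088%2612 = 2476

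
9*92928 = 836352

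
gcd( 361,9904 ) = 1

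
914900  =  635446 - - 279454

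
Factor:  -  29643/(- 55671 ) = 41/77 = 7^( - 1) * 11^( - 1)*41^1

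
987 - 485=502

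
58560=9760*6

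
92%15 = 2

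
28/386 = 14/193  =  0.07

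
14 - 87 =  - 73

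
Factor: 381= 3^1 * 127^1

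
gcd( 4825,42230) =5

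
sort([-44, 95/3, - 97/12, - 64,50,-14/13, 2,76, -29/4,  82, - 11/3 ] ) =[  -  64,- 44,-97/12 , - 29/4,-11/3, - 14/13 , 2,95/3,50, 76,  82] 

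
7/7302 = 7/7302 = 0.00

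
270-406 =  - 136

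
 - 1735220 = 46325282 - 48060502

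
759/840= 253/280 = 0.90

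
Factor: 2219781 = 3^1*41^1 * 18047^1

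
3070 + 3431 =6501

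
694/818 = 347/409 = 0.85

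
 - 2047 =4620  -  6667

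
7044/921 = 2348/307=7.65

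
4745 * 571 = 2709395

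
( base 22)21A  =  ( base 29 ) 15E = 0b1111101000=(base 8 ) 1750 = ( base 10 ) 1000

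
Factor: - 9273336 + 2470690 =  - 6802646 = - 2^1*19^1 * 29^1*6173^1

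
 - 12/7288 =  - 3/1822 = - 0.00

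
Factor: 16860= 2^2*3^1*5^1*281^1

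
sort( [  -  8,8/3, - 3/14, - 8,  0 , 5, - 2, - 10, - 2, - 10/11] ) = [ - 10, -8, - 8, - 2, - 2, - 10/11, - 3/14,0,  8/3,  5]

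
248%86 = 76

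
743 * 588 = 436884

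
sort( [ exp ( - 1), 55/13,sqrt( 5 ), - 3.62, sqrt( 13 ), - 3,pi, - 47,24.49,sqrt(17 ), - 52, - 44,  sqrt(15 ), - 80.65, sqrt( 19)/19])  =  [ - 80.65, - 52,  -  47, - 44,  -  3.62, - 3, sqrt(19 ) /19,exp ( - 1 ),sqrt( 5),pi, sqrt(13),  sqrt(15),sqrt( 17), 55/13, 24.49 ] 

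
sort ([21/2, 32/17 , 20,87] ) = [32/17,21/2, 20 , 87 ]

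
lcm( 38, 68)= 1292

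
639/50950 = 639/50950 = 0.01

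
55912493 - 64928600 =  - 9016107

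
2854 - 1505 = 1349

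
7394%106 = 80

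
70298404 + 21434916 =91733320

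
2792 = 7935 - 5143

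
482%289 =193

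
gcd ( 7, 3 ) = 1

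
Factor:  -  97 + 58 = -3^1 * 13^1 = - 39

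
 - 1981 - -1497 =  - 484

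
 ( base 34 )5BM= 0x1820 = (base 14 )2372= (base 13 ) 2a71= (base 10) 6176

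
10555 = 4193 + 6362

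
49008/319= 49008/319 = 153.63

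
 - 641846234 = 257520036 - 899366270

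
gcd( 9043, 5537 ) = 1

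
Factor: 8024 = 2^3  *17^1*59^1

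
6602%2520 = 1562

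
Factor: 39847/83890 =2^( - 1) * 5^( - 1)*8389^(-1)*39847^1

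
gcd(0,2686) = 2686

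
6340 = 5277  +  1063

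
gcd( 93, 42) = 3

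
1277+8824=10101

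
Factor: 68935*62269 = 4292513515 = 5^1*17^1*73^1*811^1*853^1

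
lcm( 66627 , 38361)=1265913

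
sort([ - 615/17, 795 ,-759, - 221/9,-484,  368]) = [ - 759, - 484, - 615/17, - 221/9, 368,795 ]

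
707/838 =707/838 = 0.84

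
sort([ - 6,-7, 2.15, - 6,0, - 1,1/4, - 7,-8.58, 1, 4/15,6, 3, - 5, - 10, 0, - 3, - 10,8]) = [ - 10, - 10, - 8.58, - 7,-7, - 6,-6, - 5, - 3, - 1, 0,0 , 1/4,4/15,1, 2.15,  3, 6,8]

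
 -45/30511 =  - 45/30511=- 0.00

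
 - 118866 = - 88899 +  - 29967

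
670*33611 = 22519370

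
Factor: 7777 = 7^1 * 11^1 * 101^1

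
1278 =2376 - 1098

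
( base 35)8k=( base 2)100101100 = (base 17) 10b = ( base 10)300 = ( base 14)176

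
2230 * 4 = 8920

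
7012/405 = 7012/405 =17.31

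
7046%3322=402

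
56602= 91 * 622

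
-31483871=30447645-61931516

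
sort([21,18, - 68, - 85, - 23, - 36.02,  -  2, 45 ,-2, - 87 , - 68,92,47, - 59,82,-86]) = [ - 87, - 86,-85, - 68, - 68, - 59 , - 36.02, - 23, - 2,  -  2,18,21,45,47, 82,92] 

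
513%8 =1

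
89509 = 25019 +64490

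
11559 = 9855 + 1704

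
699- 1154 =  - 455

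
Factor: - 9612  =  -2^2*3^3*89^1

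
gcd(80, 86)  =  2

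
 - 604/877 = -1 + 273/877 = - 0.69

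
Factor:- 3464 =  - 2^3*433^1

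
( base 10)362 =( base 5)2422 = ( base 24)f2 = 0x16a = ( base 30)c2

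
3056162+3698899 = 6755061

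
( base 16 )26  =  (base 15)28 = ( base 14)2a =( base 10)38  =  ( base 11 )35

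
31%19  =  12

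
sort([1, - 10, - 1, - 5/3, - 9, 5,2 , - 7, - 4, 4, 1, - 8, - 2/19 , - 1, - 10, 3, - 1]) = [ - 10, - 10, -9,-8, - 7, - 4 , - 5/3, - 1, - 1, - 1,-2/19, 1, 1, 2,3,4, 5]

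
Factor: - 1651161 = - 3^1 * 431^1 * 1277^1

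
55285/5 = 11057 =11057.00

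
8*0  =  0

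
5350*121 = 647350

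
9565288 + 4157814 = 13723102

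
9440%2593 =1661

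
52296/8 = 6537 = 6537.00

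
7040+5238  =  12278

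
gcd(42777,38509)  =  97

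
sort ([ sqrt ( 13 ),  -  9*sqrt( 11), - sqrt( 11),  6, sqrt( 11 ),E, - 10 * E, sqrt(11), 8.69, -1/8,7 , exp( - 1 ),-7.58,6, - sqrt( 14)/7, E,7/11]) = [ - 9 * sqrt( 11 ), - 10*E, - 7.58, - sqrt(11), - sqrt( 14)/7,-1/8,exp( - 1 ),7/11 , E, E,sqrt(11),sqrt(11),sqrt(13), 6, 6,7, 8.69 ]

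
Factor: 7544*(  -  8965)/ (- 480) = 2^( - 2)*3^( - 1) * 11^1*23^1*41^1*163^1= 1690799/12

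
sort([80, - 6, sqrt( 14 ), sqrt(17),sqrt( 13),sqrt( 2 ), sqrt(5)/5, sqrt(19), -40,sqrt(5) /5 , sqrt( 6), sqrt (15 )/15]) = [ - 40, -6, sqrt(15)/15, sqrt( 5 ) /5,sqrt( 5)/5,  sqrt(2),sqrt(6), sqrt (13),sqrt( 14 ), sqrt( 17) , sqrt( 19), 80]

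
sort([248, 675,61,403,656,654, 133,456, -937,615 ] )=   [ - 937,61 , 133 , 248 , 403,456,615,654, 656,675]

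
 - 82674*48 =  - 3968352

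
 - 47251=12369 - 59620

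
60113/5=12022+3/5 = 12022.60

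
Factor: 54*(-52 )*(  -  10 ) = 28080 = 2^4*3^3*5^1*13^1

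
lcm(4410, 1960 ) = 17640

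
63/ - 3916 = -63/3916 = - 0.02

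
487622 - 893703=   -  406081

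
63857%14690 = 5097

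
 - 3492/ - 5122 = 1746/2561 = 0.68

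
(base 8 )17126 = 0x1E56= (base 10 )7766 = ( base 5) 222031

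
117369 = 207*567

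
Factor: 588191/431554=2^( -1)*47^( - 1)*4591^( - 1)*588191^1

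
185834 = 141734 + 44100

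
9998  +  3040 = 13038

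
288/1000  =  36/125 = 0.29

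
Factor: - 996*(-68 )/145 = 2^4 * 3^1*5^ (  -  1 )*17^1*  29^ ( - 1)*83^1 = 67728/145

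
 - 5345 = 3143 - 8488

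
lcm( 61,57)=3477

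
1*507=507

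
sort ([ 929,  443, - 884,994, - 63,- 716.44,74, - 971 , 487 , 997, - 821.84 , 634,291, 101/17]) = [ - 971,-884, - 821.84,-716.44, - 63, 101/17 , 74,291, 443, 487,634, 929,  994  ,  997 ]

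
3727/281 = 3727/281=13.26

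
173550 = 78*2225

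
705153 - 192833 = 512320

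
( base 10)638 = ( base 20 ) 1BI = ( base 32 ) JU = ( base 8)1176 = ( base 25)10d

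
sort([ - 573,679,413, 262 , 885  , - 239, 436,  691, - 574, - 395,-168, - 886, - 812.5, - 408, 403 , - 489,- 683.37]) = [ - 886 ,-812.5, -683.37, - 574, - 573, - 489, - 408,-395,-239, - 168,  262,403,413,  436,679,691,885] 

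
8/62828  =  2/15707   =  0.00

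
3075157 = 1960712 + 1114445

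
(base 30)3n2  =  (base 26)50c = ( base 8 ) 6500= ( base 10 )3392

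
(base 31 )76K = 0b1101100010101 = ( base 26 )a6h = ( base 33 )6c3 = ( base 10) 6933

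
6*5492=32952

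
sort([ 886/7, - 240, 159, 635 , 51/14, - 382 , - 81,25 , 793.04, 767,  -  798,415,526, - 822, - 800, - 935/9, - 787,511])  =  [  -  822, -800,  -  798, - 787, - 382,  -  240, - 935/9, -81,  51/14, 25, 886/7, 159,  415 , 511,526,635,767, 793.04] 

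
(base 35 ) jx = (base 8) 1272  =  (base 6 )3122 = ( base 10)698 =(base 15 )318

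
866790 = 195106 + 671684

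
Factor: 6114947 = 1471^1*4157^1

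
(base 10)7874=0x1EC2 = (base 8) 17302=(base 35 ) 6ey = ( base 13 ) 3779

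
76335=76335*1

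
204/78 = 34/13= 2.62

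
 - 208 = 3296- 3504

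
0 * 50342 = 0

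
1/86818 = 1/86818 = 0.00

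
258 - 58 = 200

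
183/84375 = 61/28125 = 0.00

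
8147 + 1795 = 9942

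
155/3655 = 31/731  =  0.04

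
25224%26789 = 25224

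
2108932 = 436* 4837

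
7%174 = 7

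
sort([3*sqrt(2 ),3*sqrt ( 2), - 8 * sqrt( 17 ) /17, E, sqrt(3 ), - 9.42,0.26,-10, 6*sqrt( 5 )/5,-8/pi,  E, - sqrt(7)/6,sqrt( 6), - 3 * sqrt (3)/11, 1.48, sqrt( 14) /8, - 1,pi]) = [ - 10  , - 9.42, - 8/pi , - 8*sqrt( 17)/17, - 1, - 3  *  sqrt( 3 )/11, - sqrt( 7)/6, 0.26,sqrt( 14) /8,1.48,sqrt ( 3 ), sqrt( 6 ), 6*sqrt( 5)/5 , E , E, pi, 3 *sqrt(  2), 3*sqrt( 2 )]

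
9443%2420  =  2183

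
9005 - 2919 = 6086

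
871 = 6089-5218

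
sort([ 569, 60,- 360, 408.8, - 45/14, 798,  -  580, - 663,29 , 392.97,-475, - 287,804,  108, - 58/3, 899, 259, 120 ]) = [-663,-580 , - 475,-360, - 287, - 58/3,- 45/14, 29,60, 108,120,259, 392.97 , 408.8, 569, 798, 804, 899] 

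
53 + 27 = 80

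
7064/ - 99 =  - 72 + 64/99 = -  71.35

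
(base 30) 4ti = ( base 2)1000110001000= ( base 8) 10610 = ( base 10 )4488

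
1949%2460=1949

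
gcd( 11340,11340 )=11340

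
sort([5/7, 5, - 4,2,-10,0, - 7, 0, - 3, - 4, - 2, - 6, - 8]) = [ - 10, - 8 ,-7, - 6,-4, - 4, -3, - 2,0,0, 5/7,2, 5]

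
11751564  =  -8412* ( - 1397)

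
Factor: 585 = 3^2*5^1*13^1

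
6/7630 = 3/3815 = 0.00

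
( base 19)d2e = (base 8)11211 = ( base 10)4745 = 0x1289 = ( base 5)122440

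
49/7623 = 7/1089=0.01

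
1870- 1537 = 333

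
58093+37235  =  95328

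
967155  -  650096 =317059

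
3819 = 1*3819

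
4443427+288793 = 4732220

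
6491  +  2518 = 9009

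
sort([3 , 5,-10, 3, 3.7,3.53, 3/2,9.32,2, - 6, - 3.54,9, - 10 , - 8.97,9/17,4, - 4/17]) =[ - 10, - 10, - 8.97, -6, - 3.54 , - 4/17 , 9/17,3/2,2,  3, 3 , 3.53, 3.7,4,5,9,9.32]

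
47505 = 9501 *5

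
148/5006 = 74/2503 = 0.03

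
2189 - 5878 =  - 3689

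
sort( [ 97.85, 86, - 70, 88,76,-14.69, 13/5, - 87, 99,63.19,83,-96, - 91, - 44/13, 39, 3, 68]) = [ - 96 , - 91, - 87,-70, - 14.69 , - 44/13 , 13/5,  3,  39,63.19, 68, 76,83, 86,88, 97.85, 99 ]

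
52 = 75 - 23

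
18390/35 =525  +  3/7 = 525.43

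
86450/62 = 43225/31 = 1394.35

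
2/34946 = 1/17473 = 0.00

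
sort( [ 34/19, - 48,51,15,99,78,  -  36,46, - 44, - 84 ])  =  [- 84, - 48, - 44  , - 36, 34/19, 15,  46 , 51 , 78,99] 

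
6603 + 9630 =16233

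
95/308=95/308 = 0.31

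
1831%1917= 1831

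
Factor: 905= 5^1*181^1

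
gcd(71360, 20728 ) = 8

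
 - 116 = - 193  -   - 77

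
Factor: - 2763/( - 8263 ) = 3^2*307^1*8263^( - 1 )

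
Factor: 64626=2^1*3^1*10771^1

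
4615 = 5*923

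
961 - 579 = 382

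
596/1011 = 596/1011 = 0.59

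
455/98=65/14 = 4.64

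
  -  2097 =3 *( - 699)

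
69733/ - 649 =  - 108  +  359/649 = - 107.45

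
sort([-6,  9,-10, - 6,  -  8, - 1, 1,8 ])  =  [ - 10, -8, - 6,-6,- 1,1 , 8,9] 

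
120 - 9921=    - 9801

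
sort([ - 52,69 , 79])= [ - 52,69, 79 ] 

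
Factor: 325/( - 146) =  - 2^( - 1)*5^2*13^1*73^( - 1)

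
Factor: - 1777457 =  - 11^1*349^1*463^1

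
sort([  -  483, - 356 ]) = [ - 483, - 356 ] 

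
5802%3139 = 2663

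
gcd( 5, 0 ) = 5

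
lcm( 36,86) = 1548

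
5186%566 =92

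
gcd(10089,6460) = 19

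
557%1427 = 557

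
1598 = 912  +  686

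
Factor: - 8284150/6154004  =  -2^( - 1)*5^2*7^1*23669^1*1538501^ (-1 ) = - 4142075/3077002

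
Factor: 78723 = 3^2*8747^1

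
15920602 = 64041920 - 48121318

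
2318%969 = 380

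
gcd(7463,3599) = 1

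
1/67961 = 1/67961 = 0.00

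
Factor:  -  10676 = - 2^2*17^1*157^1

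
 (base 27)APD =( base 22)gae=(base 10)7978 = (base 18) 16B4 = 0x1f2a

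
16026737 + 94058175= 110084912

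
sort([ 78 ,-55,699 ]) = [-55,78,699] 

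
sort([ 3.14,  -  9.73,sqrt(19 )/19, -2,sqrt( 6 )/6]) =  [- 9.73, - 2,sqrt(19)/19, sqrt( 6)/6, 3.14]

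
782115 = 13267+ 768848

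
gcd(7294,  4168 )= 1042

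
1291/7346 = 1291/7346 = 0.18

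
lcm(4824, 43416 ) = 43416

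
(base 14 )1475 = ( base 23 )6jk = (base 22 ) 7B1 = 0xe2f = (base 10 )3631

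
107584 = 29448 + 78136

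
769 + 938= 1707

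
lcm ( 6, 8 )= 24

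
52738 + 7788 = 60526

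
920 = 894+26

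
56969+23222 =80191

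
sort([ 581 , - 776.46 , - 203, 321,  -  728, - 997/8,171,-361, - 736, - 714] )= [ - 776.46, - 736, - 728, -714,  -  361, - 203,  -  997/8 , 171,321, 581 ]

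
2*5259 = 10518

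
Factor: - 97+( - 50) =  - 147=- 3^1*7^2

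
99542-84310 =15232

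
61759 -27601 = 34158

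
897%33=6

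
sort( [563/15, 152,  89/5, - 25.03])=[ - 25.03, 89/5, 563/15, 152]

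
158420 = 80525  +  77895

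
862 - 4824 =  -3962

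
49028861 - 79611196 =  - 30582335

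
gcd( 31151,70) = 1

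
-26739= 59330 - 86069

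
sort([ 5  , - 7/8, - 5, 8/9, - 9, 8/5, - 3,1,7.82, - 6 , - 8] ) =[ - 9, - 8, - 6 , - 5 , - 3, - 7/8,8/9,1, 8/5,5, 7.82] 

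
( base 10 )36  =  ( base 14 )28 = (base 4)210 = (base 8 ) 44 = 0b100100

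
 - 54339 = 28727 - 83066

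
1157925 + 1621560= 2779485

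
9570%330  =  0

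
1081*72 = 77832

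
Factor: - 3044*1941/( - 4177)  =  2^2* 3^1*647^1*761^1*4177^( - 1 ) = 5908404/4177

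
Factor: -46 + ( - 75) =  - 11^2  =  -121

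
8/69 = 8/69 = 0.12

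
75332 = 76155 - 823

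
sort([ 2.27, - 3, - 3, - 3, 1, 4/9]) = [ - 3, -3,-3 , 4/9,1,2.27] 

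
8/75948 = 2/18987= 0.00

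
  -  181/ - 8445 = 181/8445 = 0.02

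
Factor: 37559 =23^2*71^1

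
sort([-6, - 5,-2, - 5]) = [ - 6, - 5, - 5,-2 ] 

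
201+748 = 949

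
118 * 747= 88146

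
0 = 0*78548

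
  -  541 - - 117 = -424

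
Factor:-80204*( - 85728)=6875728512 = 2^7*3^1 * 19^1*47^1*20051^1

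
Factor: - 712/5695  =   - 2^3*5^ ( - 1 )* 17^( - 1)*67^( - 1)*89^1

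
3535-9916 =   -  6381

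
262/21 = 262/21 = 12.48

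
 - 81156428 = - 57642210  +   - 23514218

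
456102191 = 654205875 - 198103684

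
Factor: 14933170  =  2^1 *5^1*7^1 *383^1*557^1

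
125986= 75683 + 50303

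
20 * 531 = 10620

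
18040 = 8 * 2255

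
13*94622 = 1230086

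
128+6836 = 6964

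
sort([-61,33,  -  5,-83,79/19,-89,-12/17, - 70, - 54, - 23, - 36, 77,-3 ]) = [ -89, - 83, - 70,-61, - 54,  -  36, - 23 ,-5, - 3, - 12/17, 79/19,33, 77 ]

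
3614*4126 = 14911364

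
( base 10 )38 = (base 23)1f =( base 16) 26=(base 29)19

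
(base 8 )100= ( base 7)121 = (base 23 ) 2I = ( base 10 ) 64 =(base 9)71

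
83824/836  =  20956/209 =100.27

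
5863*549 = 3218787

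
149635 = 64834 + 84801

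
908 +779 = 1687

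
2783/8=347 + 7/8 = 347.88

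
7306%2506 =2294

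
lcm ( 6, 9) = 18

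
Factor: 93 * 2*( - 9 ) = -1674=-2^1*3^3*31^1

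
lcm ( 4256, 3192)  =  12768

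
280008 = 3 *93336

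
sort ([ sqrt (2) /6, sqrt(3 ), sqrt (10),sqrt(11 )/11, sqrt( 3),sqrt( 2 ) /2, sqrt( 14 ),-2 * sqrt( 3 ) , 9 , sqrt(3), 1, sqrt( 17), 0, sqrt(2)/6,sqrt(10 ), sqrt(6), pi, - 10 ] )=[ - 10, - 2*sqrt( 3), 0, sqrt( 2) /6,sqrt(2)/6, sqrt(11)/11, sqrt (2)/2, 1,sqrt( 3 ),  sqrt( 3 ), sqrt(3 ), sqrt ( 6) , pi, sqrt(10 ),sqrt( 10 ), sqrt(14 ), sqrt( 17 ), 9]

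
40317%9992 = 349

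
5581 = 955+4626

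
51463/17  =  51463/17=   3027.24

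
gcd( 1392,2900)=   116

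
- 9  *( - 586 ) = 5274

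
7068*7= 49476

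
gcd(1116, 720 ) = 36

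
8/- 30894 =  - 4/15447   =  - 0.00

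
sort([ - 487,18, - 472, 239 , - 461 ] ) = [-487, - 472, - 461, 18 , 239] 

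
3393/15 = 1131/5 = 226.20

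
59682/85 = 702 + 12/85=   702.14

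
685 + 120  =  805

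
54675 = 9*6075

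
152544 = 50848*3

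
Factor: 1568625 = 3^1  *5^3*47^1*89^1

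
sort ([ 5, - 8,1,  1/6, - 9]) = [ - 9, - 8,  1/6, 1,5]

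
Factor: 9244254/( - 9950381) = -2^1*3^1 * 7^ (-2 )*61^( - 1) * 3329^( - 1) * 1540709^1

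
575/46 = 12+1/2 = 12.50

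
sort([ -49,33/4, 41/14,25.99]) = [ - 49,41/14,33/4,25.99 ]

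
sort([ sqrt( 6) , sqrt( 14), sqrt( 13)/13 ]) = [sqrt( 13 ) /13, sqrt( 6), sqrt( 14)] 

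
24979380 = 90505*276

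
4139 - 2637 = 1502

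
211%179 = 32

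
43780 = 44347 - 567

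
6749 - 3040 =3709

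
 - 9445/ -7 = 9445/7 = 1349.29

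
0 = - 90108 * 0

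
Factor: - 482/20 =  - 241/10 = - 2^( - 1 )*5^(-1)*241^1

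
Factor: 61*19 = 19^1 *61^1 =1159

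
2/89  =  2/89=0.02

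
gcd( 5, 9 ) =1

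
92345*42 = 3878490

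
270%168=102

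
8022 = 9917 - 1895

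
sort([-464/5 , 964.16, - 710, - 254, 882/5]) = [ - 710  , -254, - 464/5,  882/5, 964.16]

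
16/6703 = 16/6703 = 0.00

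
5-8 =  - 3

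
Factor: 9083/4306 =2^( -1 )*31^1*293^1*2153^ (-1 )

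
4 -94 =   -  90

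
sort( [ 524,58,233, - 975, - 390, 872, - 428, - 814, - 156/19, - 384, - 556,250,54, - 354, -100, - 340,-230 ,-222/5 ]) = [-975, - 814,-556, - 428, - 390, - 384, - 354,-340,-230, - 100, - 222/5, - 156/19 , 54,58,233,  250,524,872 ]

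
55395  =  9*6155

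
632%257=118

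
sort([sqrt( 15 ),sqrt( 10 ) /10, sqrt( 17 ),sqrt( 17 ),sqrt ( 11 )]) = [sqrt( 10) /10, sqrt (11), sqrt(15), sqrt( 17 ), sqrt(17 ) ] 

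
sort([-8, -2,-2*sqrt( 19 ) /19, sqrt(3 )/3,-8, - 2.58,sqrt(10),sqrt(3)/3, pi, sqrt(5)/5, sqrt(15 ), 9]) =[- 8 ,-8, - 2.58, - 2,-2*sqrt( 19)/19,sqrt( 5)/5,sqrt( 3)/3, sqrt( 3)/3,pi, sqrt( 10 ), sqrt(15 ), 9]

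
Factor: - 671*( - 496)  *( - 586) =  - 2^5*11^1*31^1*61^1*293^1 = - 195030176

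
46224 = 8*5778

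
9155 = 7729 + 1426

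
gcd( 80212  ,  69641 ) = 11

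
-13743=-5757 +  - 7986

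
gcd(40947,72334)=1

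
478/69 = 478/69 = 6.93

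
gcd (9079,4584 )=1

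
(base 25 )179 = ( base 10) 809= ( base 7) 2234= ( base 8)1451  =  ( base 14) 41B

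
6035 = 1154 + 4881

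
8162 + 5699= 13861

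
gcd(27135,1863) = 81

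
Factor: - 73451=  - 7^2*1499^1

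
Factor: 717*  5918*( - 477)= - 2^1*3^3*11^1 * 53^1*239^1*269^1 = -2024009262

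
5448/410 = 2724/205 =13.29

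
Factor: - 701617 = -7^1*113^1*887^1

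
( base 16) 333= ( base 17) 2E3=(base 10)819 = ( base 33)or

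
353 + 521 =874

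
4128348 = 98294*42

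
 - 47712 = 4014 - 51726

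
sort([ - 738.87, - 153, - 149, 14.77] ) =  [ - 738.87, - 153, - 149,14.77]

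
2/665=2/665 = 0.00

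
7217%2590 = 2037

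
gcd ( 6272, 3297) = 7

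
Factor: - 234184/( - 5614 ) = 2^2*7^( - 1)*73^1 =292/7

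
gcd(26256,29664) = 48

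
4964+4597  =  9561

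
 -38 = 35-73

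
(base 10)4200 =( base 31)4BF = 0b1000001101000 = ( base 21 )9B0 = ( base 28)5a0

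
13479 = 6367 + 7112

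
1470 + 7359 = 8829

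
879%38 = 5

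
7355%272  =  11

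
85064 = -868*( - 98 ) 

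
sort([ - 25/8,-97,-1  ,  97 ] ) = [ - 97,-25/8,-1, 97]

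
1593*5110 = 8140230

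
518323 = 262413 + 255910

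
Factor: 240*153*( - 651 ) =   -  23904720 = - 2^4*3^4*5^1*7^1*17^1*31^1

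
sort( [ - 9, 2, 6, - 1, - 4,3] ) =[ - 9 ,  -  4,  -  1, 2, 3, 6] 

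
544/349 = 544/349  =  1.56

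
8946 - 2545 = 6401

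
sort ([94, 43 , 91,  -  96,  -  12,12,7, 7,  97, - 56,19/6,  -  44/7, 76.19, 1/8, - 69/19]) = [ - 96, - 56, - 12, -44/7, - 69/19,1/8,  19/6,  7, 7,12, 43, 76.19, 91, 94, 97 ] 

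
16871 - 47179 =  - 30308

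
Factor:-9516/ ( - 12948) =61/83 = 61^1*83^( - 1 )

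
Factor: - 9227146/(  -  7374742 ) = 4613573/3687371 = 1297^(  -  1)*2843^(  -  1)* 4613573^1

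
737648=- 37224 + 774872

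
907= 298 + 609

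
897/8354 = 897/8354 =0.11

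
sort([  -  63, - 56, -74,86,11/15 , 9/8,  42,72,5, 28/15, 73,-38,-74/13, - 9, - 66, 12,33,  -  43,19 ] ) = [-74, - 66,-63, - 56,  -  43, - 38, - 9, - 74/13,11/15,9/8, 28/15,5, 12,19,33,  42 , 72,73 , 86 ] 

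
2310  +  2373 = 4683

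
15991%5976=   4039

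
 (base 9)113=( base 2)1011101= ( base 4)1131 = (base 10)93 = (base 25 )3i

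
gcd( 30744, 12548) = 4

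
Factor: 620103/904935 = 209/305 = 5^( - 1 ) * 11^1*19^1*61^( - 1 )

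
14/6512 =7/3256 = 0.00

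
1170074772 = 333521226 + 836553546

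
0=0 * 100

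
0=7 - 7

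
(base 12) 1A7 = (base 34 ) 7x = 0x10f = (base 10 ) 271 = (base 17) FG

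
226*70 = 15820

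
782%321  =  140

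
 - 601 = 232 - 833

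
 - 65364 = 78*( - 838 ) 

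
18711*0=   0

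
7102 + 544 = 7646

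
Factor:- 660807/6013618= - 2^(-1) * 3^2*7^1*13^( - 1 )*17^1 * 617^1*231293^( - 1 ) 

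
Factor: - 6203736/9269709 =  - 2067912/3089903 =- 2^3*3^2*7^1*11^1*17^( - 1 )*373^1*181759^( - 1 )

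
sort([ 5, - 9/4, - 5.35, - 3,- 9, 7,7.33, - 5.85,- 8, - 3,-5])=[ - 9, - 8,-5.85, - 5.35, - 5,- 3, - 3 ,- 9/4,5,7,7.33]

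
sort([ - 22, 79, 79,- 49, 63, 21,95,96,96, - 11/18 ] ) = [ - 49, - 22,- 11/18,21, 63,79 , 79 , 95,96,96]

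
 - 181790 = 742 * ( - 245)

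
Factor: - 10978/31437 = -2^1*3^(-2 ) * 7^(-1)*11^1 = -22/63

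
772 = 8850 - 8078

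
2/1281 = 2/1281 = 0.00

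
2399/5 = 2399/5 = 479.80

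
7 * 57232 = 400624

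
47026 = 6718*7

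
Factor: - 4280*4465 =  - 2^3*5^2*19^1*47^1*107^1 = - 19110200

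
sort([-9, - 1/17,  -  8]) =[-9, - 8,-1/17]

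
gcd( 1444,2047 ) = 1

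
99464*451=44858264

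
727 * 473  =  343871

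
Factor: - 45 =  - 3^2 * 5^1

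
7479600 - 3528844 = 3950756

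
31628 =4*7907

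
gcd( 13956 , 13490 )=2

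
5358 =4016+1342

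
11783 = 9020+2763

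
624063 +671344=1295407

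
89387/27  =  3310 + 17/27 =3310.63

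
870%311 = 248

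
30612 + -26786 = 3826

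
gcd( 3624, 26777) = 1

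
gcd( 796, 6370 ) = 2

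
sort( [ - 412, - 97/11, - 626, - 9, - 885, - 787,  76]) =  [ - 885, - 787,  -  626,  -  412, - 9,-97/11,76]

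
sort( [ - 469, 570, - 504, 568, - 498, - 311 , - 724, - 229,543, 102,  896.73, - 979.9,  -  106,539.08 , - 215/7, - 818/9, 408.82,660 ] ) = [ - 979.9, - 724, - 504 ,  -  498, - 469, - 311, - 229,  -  106 , - 818/9, - 215/7,102, 408.82, 539.08, 543,568,  570, 660,896.73 ]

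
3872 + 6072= 9944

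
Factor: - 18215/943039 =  - 5^1*197^(-1) * 3643^1*4787^( - 1) 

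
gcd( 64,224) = 32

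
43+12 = 55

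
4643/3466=4643/3466= 1.34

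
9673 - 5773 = 3900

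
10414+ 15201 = 25615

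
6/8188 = 3/4094=   0.00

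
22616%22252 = 364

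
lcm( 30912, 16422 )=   525504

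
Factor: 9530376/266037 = 3176792/88679 = 2^3 *71^( - 1 )*1249^(-1) *397099^1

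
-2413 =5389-7802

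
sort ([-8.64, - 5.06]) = [ - 8.64,  -  5.06] 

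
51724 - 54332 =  - 2608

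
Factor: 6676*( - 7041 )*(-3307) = 155447902812 = 2^2*3^1*1669^1*2347^1*3307^1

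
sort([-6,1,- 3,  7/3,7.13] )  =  [ - 6, - 3,1,7/3,  7.13 ] 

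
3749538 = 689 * 5442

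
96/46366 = 48/23183 =0.00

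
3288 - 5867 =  - 2579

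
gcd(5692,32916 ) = 4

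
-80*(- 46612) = 3728960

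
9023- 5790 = 3233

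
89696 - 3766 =85930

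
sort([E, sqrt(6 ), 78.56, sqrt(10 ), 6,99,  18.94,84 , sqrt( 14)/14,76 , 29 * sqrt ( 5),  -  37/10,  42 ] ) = [-37/10,sqrt( 14)/14 , sqrt(6),  E,sqrt( 10), 6,18.94 , 42,  29  *  sqrt(5) , 76,78.56,  84,99 ] 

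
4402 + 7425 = 11827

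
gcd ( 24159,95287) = 1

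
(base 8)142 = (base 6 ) 242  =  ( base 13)77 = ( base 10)98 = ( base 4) 1202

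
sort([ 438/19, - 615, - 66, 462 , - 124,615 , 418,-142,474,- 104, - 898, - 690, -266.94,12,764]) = [ - 898, - 690, - 615,  -  266.94 ,-142, - 124, - 104, - 66,12,438/19,418,462 , 474, 615, 764 ]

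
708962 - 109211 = 599751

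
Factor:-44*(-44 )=1936=2^4*11^2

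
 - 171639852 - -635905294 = 464265442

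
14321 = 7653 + 6668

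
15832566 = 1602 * 9883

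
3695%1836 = 23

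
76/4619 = 76/4619  =  0.02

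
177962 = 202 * 881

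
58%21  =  16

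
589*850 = 500650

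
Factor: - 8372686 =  - 2^1 * 7^1* 598049^1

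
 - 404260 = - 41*9860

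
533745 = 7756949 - 7223204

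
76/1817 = 76/1817  =  0.04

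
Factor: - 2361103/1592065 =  - 5^( - 1 ) * 149^( - 1 )* 2137^(-1 )*2361103^1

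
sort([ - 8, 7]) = [ - 8,7 ] 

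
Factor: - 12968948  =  -2^2*3242237^1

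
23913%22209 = 1704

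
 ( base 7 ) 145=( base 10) 82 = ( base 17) 4E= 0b1010010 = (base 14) 5c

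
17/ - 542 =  - 1 + 525/542  =  - 0.03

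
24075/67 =359 + 22/67=359.33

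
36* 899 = 32364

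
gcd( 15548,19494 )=2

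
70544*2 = 141088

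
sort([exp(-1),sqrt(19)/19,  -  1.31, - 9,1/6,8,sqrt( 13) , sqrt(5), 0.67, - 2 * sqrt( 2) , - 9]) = [ - 9, - 9,-2*sqrt (2 ),-1.31, 1/6, sqrt(19) /19,exp( - 1), 0.67, sqrt( 5 ),sqrt( 13),8 ] 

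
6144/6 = 1024  =  1024.00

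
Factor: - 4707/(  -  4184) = 2^( - 3 ) * 3^2 = 9/8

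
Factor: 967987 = 79^1 * 12253^1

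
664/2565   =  664/2565  =  0.26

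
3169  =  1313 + 1856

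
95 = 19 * 5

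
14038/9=14038/9=1559.78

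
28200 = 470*60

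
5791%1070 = 441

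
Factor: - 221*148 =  - 2^2*13^1*17^1*37^1 = -32708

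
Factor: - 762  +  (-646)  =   - 2^7 * 11^1  =  - 1408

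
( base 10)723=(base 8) 1323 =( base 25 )13n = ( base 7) 2052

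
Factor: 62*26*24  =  2^5*3^1*13^1*31^1 =38688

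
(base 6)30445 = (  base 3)12120102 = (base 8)7735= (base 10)4061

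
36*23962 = 862632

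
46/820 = 23/410 = 0.06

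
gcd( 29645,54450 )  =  605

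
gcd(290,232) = 58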